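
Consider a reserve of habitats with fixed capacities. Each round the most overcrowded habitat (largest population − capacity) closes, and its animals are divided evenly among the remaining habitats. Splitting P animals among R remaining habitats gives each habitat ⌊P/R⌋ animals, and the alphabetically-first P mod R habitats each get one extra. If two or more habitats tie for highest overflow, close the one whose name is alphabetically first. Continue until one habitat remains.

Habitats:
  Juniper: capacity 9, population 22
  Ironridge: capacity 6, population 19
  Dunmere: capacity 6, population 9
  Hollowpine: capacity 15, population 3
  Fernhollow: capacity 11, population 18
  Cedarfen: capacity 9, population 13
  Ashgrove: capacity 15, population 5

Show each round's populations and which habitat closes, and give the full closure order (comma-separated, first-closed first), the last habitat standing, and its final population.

Round 1: Ashgrove=5 Cedarfen=13 Dunmere=9 Fernhollow=18 Hollowpine=3 Ironridge=19 Juniper=22 → close Ironridge (overflow 13)
  19÷6 = 3 each, +1 to first 1
Round 2: Ashgrove=9 Cedarfen=16 Dunmere=12 Fernhollow=21 Hollowpine=6 Juniper=25 → close Juniper (overflow 16)
  25÷5 = 5 each, +1 to first 0
Round 3: Ashgrove=14 Cedarfen=21 Dunmere=17 Fernhollow=26 Hollowpine=11 → close Fernhollow (overflow 15)
  26÷4 = 6 each, +1 to first 2
Round 4: Ashgrove=21 Cedarfen=28 Dunmere=23 Hollowpine=17 → close Cedarfen (overflow 19)
  28÷3 = 9 each, +1 to first 1
Round 5: Ashgrove=31 Dunmere=32 Hollowpine=26 → close Dunmere (overflow 26)
  32÷2 = 16 each, +1 to first 0
Round 6: Ashgrove=47 Hollowpine=42 → close Ashgrove (overflow 32)
  47÷1 = 47 each, +1 to first 0

Closure order: Ironridge, Juniper, Fernhollow, Cedarfen, Dunmere, Ashgrove
Last habitat: Hollowpine with 89 animals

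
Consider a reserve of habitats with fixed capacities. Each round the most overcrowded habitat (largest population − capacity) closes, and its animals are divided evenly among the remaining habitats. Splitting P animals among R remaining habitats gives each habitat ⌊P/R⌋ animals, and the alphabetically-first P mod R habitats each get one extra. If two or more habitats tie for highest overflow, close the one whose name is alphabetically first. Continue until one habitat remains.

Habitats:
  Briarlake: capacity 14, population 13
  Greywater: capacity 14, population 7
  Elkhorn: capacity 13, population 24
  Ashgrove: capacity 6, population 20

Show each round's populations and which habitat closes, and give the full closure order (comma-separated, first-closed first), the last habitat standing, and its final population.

Round 1: Ashgrove=20 Briarlake=13 Elkhorn=24 Greywater=7 → close Ashgrove (overflow 14)
  20÷3 = 6 each, +1 to first 2
Round 2: Briarlake=20 Elkhorn=31 Greywater=13 → close Elkhorn (overflow 18)
  31÷2 = 15 each, +1 to first 1
Round 3: Briarlake=36 Greywater=28 → close Briarlake (overflow 22)
  36÷1 = 36 each, +1 to first 0

Closure order: Ashgrove, Elkhorn, Briarlake
Last habitat: Greywater with 64 animals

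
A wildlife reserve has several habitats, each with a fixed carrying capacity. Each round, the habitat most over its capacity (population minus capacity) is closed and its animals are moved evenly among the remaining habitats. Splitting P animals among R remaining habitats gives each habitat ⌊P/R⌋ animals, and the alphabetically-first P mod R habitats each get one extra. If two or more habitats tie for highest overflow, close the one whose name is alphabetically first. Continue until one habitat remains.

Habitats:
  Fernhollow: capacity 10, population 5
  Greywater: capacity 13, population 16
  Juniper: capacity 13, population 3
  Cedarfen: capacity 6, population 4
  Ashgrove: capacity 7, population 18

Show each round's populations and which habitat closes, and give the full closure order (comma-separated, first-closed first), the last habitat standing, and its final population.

Closure order: Ashgrove, Greywater, Cedarfen, Fernhollow
Last habitat: Juniper with 46 animals

Round 1: Ashgrove=18 Cedarfen=4 Fernhollow=5 Greywater=16 Juniper=3 → close Ashgrove (overflow 11)
  18÷4 = 4 each, +1 to first 2
Round 2: Cedarfen=9 Fernhollow=10 Greywater=20 Juniper=7 → close Greywater (overflow 7)
  20÷3 = 6 each, +1 to first 2
Round 3: Cedarfen=16 Fernhollow=17 Juniper=13 → close Cedarfen (overflow 10)
  16÷2 = 8 each, +1 to first 0
Round 4: Fernhollow=25 Juniper=21 → close Fernhollow (overflow 15)
  25÷1 = 25 each, +1 to first 0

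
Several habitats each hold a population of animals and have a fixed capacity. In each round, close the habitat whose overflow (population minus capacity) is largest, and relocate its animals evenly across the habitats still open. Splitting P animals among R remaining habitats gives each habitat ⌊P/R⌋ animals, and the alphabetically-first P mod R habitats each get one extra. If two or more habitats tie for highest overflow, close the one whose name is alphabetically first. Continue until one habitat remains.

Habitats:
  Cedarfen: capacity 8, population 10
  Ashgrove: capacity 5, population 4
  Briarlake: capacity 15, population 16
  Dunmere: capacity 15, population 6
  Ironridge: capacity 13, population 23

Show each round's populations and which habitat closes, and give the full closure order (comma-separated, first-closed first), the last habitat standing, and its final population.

Closure order: Ironridge, Cedarfen, Briarlake, Ashgrove
Last habitat: Dunmere with 59 animals

Round 1: Ashgrove=4 Briarlake=16 Cedarfen=10 Dunmere=6 Ironridge=23 → close Ironridge (overflow 10)
  23÷4 = 5 each, +1 to first 3
Round 2: Ashgrove=10 Briarlake=22 Cedarfen=16 Dunmere=11 → close Cedarfen (overflow 8)
  16÷3 = 5 each, +1 to first 1
Round 3: Ashgrove=16 Briarlake=27 Dunmere=16 → close Briarlake (overflow 12)
  27÷2 = 13 each, +1 to first 1
Round 4: Ashgrove=30 Dunmere=29 → close Ashgrove (overflow 25)
  30÷1 = 30 each, +1 to first 0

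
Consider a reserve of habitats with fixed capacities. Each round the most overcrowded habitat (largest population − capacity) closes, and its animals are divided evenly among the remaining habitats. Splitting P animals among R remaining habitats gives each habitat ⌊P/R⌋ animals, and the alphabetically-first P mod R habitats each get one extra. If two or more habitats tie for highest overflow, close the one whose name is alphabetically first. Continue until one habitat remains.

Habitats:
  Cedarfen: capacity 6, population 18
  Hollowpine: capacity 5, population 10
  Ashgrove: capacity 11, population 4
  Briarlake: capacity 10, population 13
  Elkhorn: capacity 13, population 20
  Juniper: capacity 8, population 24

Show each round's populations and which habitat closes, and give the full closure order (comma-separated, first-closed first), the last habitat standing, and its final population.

Closure order: Juniper, Cedarfen, Elkhorn, Briarlake, Hollowpine
Last habitat: Ashgrove with 89 animals

Round 1: Ashgrove=4 Briarlake=13 Cedarfen=18 Elkhorn=20 Hollowpine=10 Juniper=24 → close Juniper (overflow 16)
  24÷5 = 4 each, +1 to first 4
Round 2: Ashgrove=9 Briarlake=18 Cedarfen=23 Elkhorn=25 Hollowpine=14 → close Cedarfen (overflow 17)
  23÷4 = 5 each, +1 to first 3
Round 3: Ashgrove=15 Briarlake=24 Elkhorn=31 Hollowpine=19 → close Elkhorn (overflow 18)
  31÷3 = 10 each, +1 to first 1
Round 4: Ashgrove=26 Briarlake=34 Hollowpine=29 → close Briarlake (overflow 24)
  34÷2 = 17 each, +1 to first 0
Round 5: Ashgrove=43 Hollowpine=46 → close Hollowpine (overflow 41)
  46÷1 = 46 each, +1 to first 0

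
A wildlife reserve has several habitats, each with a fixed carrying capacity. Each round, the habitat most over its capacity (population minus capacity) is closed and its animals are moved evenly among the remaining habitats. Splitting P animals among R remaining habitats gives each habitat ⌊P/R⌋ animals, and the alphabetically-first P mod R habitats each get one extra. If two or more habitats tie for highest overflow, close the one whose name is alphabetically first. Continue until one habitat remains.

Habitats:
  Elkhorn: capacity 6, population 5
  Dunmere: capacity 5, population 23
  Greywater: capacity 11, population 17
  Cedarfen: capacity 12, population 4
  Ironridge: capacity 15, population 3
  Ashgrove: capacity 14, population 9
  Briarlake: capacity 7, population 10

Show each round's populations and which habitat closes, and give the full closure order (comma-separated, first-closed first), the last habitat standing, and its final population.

Round 1: Ashgrove=9 Briarlake=10 Cedarfen=4 Dunmere=23 Elkhorn=5 Greywater=17 Ironridge=3 → close Dunmere (overflow 18)
  23÷6 = 3 each, +1 to first 5
Round 2: Ashgrove=13 Briarlake=14 Cedarfen=8 Elkhorn=9 Greywater=21 Ironridge=6 → close Greywater (overflow 10)
  21÷5 = 4 each, +1 to first 1
Round 3: Ashgrove=18 Briarlake=18 Cedarfen=12 Elkhorn=13 Ironridge=10 → close Briarlake (overflow 11)
  18÷4 = 4 each, +1 to first 2
Round 4: Ashgrove=23 Cedarfen=17 Elkhorn=17 Ironridge=14 → close Elkhorn (overflow 11)
  17÷3 = 5 each, +1 to first 2
Round 5: Ashgrove=29 Cedarfen=23 Ironridge=19 → close Ashgrove (overflow 15)
  29÷2 = 14 each, +1 to first 1
Round 6: Cedarfen=38 Ironridge=33 → close Cedarfen (overflow 26)
  38÷1 = 38 each, +1 to first 0

Closure order: Dunmere, Greywater, Briarlake, Elkhorn, Ashgrove, Cedarfen
Last habitat: Ironridge with 71 animals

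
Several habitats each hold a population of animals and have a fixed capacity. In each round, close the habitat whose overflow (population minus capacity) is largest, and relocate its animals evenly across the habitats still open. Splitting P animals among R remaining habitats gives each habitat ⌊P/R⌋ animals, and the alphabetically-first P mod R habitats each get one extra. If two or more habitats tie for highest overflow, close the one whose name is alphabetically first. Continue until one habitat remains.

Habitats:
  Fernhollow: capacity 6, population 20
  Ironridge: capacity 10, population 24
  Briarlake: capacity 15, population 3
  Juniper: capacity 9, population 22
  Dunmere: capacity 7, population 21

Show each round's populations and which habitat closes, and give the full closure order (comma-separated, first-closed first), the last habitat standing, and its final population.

Round 1: Briarlake=3 Dunmere=21 Fernhollow=20 Ironridge=24 Juniper=22 → close Dunmere (overflow 14)
  21÷4 = 5 each, +1 to first 1
Round 2: Briarlake=9 Fernhollow=25 Ironridge=29 Juniper=27 → close Fernhollow (overflow 19)
  25÷3 = 8 each, +1 to first 1
Round 3: Briarlake=18 Ironridge=37 Juniper=35 → close Ironridge (overflow 27)
  37÷2 = 18 each, +1 to first 1
Round 4: Briarlake=37 Juniper=53 → close Juniper (overflow 44)
  53÷1 = 53 each, +1 to first 0

Closure order: Dunmere, Fernhollow, Ironridge, Juniper
Last habitat: Briarlake with 90 animals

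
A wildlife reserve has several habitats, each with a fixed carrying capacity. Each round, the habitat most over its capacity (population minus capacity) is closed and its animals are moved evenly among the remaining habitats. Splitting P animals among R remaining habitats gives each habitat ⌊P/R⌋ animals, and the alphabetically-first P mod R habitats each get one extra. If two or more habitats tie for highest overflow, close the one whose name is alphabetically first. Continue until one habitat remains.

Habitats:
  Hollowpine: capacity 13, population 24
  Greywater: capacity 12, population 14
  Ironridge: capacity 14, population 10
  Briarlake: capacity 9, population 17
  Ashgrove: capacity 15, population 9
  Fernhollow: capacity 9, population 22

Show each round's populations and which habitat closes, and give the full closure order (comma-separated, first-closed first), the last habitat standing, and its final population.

Round 1: Ashgrove=9 Briarlake=17 Fernhollow=22 Greywater=14 Hollowpine=24 Ironridge=10 → close Fernhollow (overflow 13)
  22÷5 = 4 each, +1 to first 2
Round 2: Ashgrove=14 Briarlake=22 Greywater=18 Hollowpine=28 Ironridge=14 → close Hollowpine (overflow 15)
  28÷4 = 7 each, +1 to first 0
Round 3: Ashgrove=21 Briarlake=29 Greywater=25 Ironridge=21 → close Briarlake (overflow 20)
  29÷3 = 9 each, +1 to first 2
Round 4: Ashgrove=31 Greywater=35 Ironridge=30 → close Greywater (overflow 23)
  35÷2 = 17 each, +1 to first 1
Round 5: Ashgrove=49 Ironridge=47 → close Ashgrove (overflow 34)
  49÷1 = 49 each, +1 to first 0

Closure order: Fernhollow, Hollowpine, Briarlake, Greywater, Ashgrove
Last habitat: Ironridge with 96 animals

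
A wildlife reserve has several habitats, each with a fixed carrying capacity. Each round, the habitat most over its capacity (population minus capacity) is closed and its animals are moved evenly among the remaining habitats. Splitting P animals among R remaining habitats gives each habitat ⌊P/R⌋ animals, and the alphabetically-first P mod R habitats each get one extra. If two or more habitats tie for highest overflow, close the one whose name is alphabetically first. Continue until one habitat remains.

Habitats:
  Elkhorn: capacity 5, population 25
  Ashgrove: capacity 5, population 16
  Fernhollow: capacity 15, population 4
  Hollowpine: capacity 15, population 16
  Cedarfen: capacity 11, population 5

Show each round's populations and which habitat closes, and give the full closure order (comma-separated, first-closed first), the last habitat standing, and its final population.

Round 1: Ashgrove=16 Cedarfen=5 Elkhorn=25 Fernhollow=4 Hollowpine=16 → close Elkhorn (overflow 20)
  25÷4 = 6 each, +1 to first 1
Round 2: Ashgrove=23 Cedarfen=11 Fernhollow=10 Hollowpine=22 → close Ashgrove (overflow 18)
  23÷3 = 7 each, +1 to first 2
Round 3: Cedarfen=19 Fernhollow=18 Hollowpine=29 → close Hollowpine (overflow 14)
  29÷2 = 14 each, +1 to first 1
Round 4: Cedarfen=34 Fernhollow=32 → close Cedarfen (overflow 23)
  34÷1 = 34 each, +1 to first 0

Closure order: Elkhorn, Ashgrove, Hollowpine, Cedarfen
Last habitat: Fernhollow with 66 animals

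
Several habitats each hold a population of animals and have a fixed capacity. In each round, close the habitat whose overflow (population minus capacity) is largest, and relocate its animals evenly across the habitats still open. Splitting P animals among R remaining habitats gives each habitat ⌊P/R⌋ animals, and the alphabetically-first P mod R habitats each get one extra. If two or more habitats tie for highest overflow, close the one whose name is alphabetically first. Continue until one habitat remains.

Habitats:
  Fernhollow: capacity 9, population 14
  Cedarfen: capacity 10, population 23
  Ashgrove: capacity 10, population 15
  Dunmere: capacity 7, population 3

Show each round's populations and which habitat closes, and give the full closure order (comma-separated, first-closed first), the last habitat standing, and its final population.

Round 1: Ashgrove=15 Cedarfen=23 Dunmere=3 Fernhollow=14 → close Cedarfen (overflow 13)
  23÷3 = 7 each, +1 to first 2
Round 2: Ashgrove=23 Dunmere=11 Fernhollow=21 → close Ashgrove (overflow 13)
  23÷2 = 11 each, +1 to first 1
Round 3: Dunmere=23 Fernhollow=32 → close Fernhollow (overflow 23)
  32÷1 = 32 each, +1 to first 0

Closure order: Cedarfen, Ashgrove, Fernhollow
Last habitat: Dunmere with 55 animals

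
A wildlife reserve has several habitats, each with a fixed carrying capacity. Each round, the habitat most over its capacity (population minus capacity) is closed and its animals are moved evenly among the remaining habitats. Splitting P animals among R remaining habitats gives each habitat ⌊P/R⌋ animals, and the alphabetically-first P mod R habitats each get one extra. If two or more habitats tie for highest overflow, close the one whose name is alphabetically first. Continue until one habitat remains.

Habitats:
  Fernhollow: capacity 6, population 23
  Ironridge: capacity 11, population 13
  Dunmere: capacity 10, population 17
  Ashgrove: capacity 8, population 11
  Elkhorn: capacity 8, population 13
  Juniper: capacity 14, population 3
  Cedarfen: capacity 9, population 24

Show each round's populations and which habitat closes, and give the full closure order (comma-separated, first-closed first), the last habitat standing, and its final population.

Round 1: Ashgrove=11 Cedarfen=24 Dunmere=17 Elkhorn=13 Fernhollow=23 Ironridge=13 Juniper=3 → close Fernhollow (overflow 17)
  23÷6 = 3 each, +1 to first 5
Round 2: Ashgrove=15 Cedarfen=28 Dunmere=21 Elkhorn=17 Ironridge=17 Juniper=6 → close Cedarfen (overflow 19)
  28÷5 = 5 each, +1 to first 3
Round 3: Ashgrove=21 Dunmere=27 Elkhorn=23 Ironridge=22 Juniper=11 → close Dunmere (overflow 17)
  27÷4 = 6 each, +1 to first 3
Round 4: Ashgrove=28 Elkhorn=30 Ironridge=29 Juniper=17 → close Elkhorn (overflow 22)
  30÷3 = 10 each, +1 to first 0
Round 5: Ashgrove=38 Ironridge=39 Juniper=27 → close Ashgrove (overflow 30)
  38÷2 = 19 each, +1 to first 0
Round 6: Ironridge=58 Juniper=46 → close Ironridge (overflow 47)
  58÷1 = 58 each, +1 to first 0

Closure order: Fernhollow, Cedarfen, Dunmere, Elkhorn, Ashgrove, Ironridge
Last habitat: Juniper with 104 animals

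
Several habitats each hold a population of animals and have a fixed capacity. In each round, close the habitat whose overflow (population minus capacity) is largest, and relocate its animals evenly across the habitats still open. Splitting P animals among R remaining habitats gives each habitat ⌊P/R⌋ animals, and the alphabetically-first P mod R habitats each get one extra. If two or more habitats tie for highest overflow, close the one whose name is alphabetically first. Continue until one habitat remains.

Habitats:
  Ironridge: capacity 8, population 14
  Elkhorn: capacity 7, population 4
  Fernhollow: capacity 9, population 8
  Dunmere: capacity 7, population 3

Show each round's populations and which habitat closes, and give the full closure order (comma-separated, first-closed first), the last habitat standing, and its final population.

Closure order: Ironridge, Fernhollow, Elkhorn
Last habitat: Dunmere with 29 animals

Round 1: Dunmere=3 Elkhorn=4 Fernhollow=8 Ironridge=14 → close Ironridge (overflow 6)
  14÷3 = 4 each, +1 to first 2
Round 2: Dunmere=8 Elkhorn=9 Fernhollow=12 → close Fernhollow (overflow 3)
  12÷2 = 6 each, +1 to first 0
Round 3: Dunmere=14 Elkhorn=15 → close Elkhorn (overflow 8)
  15÷1 = 15 each, +1 to first 0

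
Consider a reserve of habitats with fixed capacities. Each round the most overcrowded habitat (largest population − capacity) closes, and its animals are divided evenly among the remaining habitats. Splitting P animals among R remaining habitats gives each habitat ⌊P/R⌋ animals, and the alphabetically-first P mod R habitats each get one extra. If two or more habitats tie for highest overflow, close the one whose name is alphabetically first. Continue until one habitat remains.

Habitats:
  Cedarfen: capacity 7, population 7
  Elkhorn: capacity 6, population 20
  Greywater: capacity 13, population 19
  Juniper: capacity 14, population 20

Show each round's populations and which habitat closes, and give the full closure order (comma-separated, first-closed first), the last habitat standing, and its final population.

Round 1: Cedarfen=7 Elkhorn=20 Greywater=19 Juniper=20 → close Elkhorn (overflow 14)
  20÷3 = 6 each, +1 to first 2
Round 2: Cedarfen=14 Greywater=26 Juniper=26 → close Greywater (overflow 13)
  26÷2 = 13 each, +1 to first 0
Round 3: Cedarfen=27 Juniper=39 → close Juniper (overflow 25)
  39÷1 = 39 each, +1 to first 0

Closure order: Elkhorn, Greywater, Juniper
Last habitat: Cedarfen with 66 animals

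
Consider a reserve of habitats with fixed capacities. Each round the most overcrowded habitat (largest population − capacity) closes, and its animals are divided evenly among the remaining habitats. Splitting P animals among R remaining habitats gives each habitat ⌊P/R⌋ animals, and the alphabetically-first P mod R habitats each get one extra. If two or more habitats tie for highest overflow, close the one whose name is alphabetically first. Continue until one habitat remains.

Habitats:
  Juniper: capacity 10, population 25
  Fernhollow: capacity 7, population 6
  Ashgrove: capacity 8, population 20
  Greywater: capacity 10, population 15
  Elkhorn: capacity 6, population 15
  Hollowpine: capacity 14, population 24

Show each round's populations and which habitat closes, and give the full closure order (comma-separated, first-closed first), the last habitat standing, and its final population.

Round 1: Ashgrove=20 Elkhorn=15 Fernhollow=6 Greywater=15 Hollowpine=24 Juniper=25 → close Juniper (overflow 15)
  25÷5 = 5 each, +1 to first 0
Round 2: Ashgrove=25 Elkhorn=20 Fernhollow=11 Greywater=20 Hollowpine=29 → close Ashgrove (overflow 17)
  25÷4 = 6 each, +1 to first 1
Round 3: Elkhorn=27 Fernhollow=17 Greywater=26 Hollowpine=35 → close Elkhorn (overflow 21)
  27÷3 = 9 each, +1 to first 0
Round 4: Fernhollow=26 Greywater=35 Hollowpine=44 → close Hollowpine (overflow 30)
  44÷2 = 22 each, +1 to first 0
Round 5: Fernhollow=48 Greywater=57 → close Greywater (overflow 47)
  57÷1 = 57 each, +1 to first 0

Closure order: Juniper, Ashgrove, Elkhorn, Hollowpine, Greywater
Last habitat: Fernhollow with 105 animals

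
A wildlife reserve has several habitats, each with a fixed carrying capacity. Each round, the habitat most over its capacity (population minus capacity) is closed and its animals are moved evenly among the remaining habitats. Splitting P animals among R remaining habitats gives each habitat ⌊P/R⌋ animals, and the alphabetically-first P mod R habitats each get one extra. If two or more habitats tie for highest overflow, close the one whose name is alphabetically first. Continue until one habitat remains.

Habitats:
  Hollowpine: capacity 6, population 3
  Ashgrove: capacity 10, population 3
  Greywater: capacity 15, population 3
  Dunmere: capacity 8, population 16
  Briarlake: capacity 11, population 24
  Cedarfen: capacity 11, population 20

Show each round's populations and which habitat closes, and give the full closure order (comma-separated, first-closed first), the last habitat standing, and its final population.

Round 1: Ashgrove=3 Briarlake=24 Cedarfen=20 Dunmere=16 Greywater=3 Hollowpine=3 → close Briarlake (overflow 13)
  24÷5 = 4 each, +1 to first 4
Round 2: Ashgrove=8 Cedarfen=25 Dunmere=21 Greywater=8 Hollowpine=7 → close Cedarfen (overflow 14)
  25÷4 = 6 each, +1 to first 1
Round 3: Ashgrove=15 Dunmere=27 Greywater=14 Hollowpine=13 → close Dunmere (overflow 19)
  27÷3 = 9 each, +1 to first 0
Round 4: Ashgrove=24 Greywater=23 Hollowpine=22 → close Hollowpine (overflow 16)
  22÷2 = 11 each, +1 to first 0
Round 5: Ashgrove=35 Greywater=34 → close Ashgrove (overflow 25)
  35÷1 = 35 each, +1 to first 0

Closure order: Briarlake, Cedarfen, Dunmere, Hollowpine, Ashgrove
Last habitat: Greywater with 69 animals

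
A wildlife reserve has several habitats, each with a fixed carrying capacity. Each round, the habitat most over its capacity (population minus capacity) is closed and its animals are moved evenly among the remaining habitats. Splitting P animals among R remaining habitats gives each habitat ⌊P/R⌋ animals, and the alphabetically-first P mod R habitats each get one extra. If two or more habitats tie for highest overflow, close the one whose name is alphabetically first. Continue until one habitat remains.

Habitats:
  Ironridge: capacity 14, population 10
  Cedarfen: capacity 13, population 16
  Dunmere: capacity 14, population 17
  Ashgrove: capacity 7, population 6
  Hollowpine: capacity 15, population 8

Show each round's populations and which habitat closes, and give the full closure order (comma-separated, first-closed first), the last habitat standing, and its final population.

Closure order: Cedarfen, Dunmere, Ashgrove, Ironridge
Last habitat: Hollowpine with 57 animals

Round 1: Ashgrove=6 Cedarfen=16 Dunmere=17 Hollowpine=8 Ironridge=10 → close Cedarfen (overflow 3)
  16÷4 = 4 each, +1 to first 0
Round 2: Ashgrove=10 Dunmere=21 Hollowpine=12 Ironridge=14 → close Dunmere (overflow 7)
  21÷3 = 7 each, +1 to first 0
Round 3: Ashgrove=17 Hollowpine=19 Ironridge=21 → close Ashgrove (overflow 10)
  17÷2 = 8 each, +1 to first 1
Round 4: Hollowpine=28 Ironridge=29 → close Ironridge (overflow 15)
  29÷1 = 29 each, +1 to first 0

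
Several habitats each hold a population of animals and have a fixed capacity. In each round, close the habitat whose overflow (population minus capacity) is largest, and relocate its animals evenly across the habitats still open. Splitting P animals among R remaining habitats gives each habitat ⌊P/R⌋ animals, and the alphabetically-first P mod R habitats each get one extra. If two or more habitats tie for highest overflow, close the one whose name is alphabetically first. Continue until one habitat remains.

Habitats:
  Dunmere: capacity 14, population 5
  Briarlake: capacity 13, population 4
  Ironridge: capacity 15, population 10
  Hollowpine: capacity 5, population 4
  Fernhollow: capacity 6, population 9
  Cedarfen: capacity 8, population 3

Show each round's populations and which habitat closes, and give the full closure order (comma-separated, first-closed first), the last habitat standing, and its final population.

Round 1: Briarlake=4 Cedarfen=3 Dunmere=5 Fernhollow=9 Hollowpine=4 Ironridge=10 → close Fernhollow (overflow 3)
  9÷5 = 1 each, +1 to first 4
Round 2: Briarlake=6 Cedarfen=5 Dunmere=7 Hollowpine=6 Ironridge=11 → close Hollowpine (overflow 1)
  6÷4 = 1 each, +1 to first 2
Round 3: Briarlake=8 Cedarfen=7 Dunmere=8 Ironridge=12 → close Cedarfen (overflow -1)
  7÷3 = 2 each, +1 to first 1
Round 4: Briarlake=11 Dunmere=10 Ironridge=14 → close Ironridge (overflow -1)
  14÷2 = 7 each, +1 to first 0
Round 5: Briarlake=18 Dunmere=17 → close Briarlake (overflow 5)
  18÷1 = 18 each, +1 to first 0

Closure order: Fernhollow, Hollowpine, Cedarfen, Ironridge, Briarlake
Last habitat: Dunmere with 35 animals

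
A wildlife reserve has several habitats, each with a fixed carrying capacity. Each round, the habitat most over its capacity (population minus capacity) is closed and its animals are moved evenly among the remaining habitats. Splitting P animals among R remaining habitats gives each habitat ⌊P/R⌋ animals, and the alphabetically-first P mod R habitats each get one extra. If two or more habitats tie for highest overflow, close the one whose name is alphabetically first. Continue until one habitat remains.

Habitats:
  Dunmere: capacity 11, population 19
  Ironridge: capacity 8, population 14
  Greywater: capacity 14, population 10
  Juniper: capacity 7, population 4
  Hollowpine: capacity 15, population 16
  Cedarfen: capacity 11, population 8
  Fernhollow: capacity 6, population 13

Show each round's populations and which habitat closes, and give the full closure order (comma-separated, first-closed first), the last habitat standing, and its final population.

Round 1: Cedarfen=8 Dunmere=19 Fernhollow=13 Greywater=10 Hollowpine=16 Ironridge=14 Juniper=4 → close Dunmere (overflow 8)
  19÷6 = 3 each, +1 to first 1
Round 2: Cedarfen=12 Fernhollow=16 Greywater=13 Hollowpine=19 Ironridge=17 Juniper=7 → close Fernhollow (overflow 10)
  16÷5 = 3 each, +1 to first 1
Round 3: Cedarfen=16 Greywater=16 Hollowpine=22 Ironridge=20 Juniper=10 → close Ironridge (overflow 12)
  20÷4 = 5 each, +1 to first 0
Round 4: Cedarfen=21 Greywater=21 Hollowpine=27 Juniper=15 → close Hollowpine (overflow 12)
  27÷3 = 9 each, +1 to first 0
Round 5: Cedarfen=30 Greywater=30 Juniper=24 → close Cedarfen (overflow 19)
  30÷2 = 15 each, +1 to first 0
Round 6: Greywater=45 Juniper=39 → close Juniper (overflow 32)
  39÷1 = 39 each, +1 to first 0

Closure order: Dunmere, Fernhollow, Ironridge, Hollowpine, Cedarfen, Juniper
Last habitat: Greywater with 84 animals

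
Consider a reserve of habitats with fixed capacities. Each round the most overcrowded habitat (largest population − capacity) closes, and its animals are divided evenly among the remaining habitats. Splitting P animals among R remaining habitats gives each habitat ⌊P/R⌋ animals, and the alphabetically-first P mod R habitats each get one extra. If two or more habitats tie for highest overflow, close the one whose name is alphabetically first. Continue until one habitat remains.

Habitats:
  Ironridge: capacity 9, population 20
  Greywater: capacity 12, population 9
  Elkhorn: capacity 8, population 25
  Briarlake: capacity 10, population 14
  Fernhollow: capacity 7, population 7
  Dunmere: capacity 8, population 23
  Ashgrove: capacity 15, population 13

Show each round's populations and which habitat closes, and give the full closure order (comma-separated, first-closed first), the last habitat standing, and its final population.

Round 1: Ashgrove=13 Briarlake=14 Dunmere=23 Elkhorn=25 Fernhollow=7 Greywater=9 Ironridge=20 → close Elkhorn (overflow 17)
  25÷6 = 4 each, +1 to first 1
Round 2: Ashgrove=18 Briarlake=18 Dunmere=27 Fernhollow=11 Greywater=13 Ironridge=24 → close Dunmere (overflow 19)
  27÷5 = 5 each, +1 to first 2
Round 3: Ashgrove=24 Briarlake=24 Fernhollow=16 Greywater=18 Ironridge=29 → close Ironridge (overflow 20)
  29÷4 = 7 each, +1 to first 1
Round 4: Ashgrove=32 Briarlake=31 Fernhollow=23 Greywater=25 → close Briarlake (overflow 21)
  31÷3 = 10 each, +1 to first 1
Round 5: Ashgrove=43 Fernhollow=33 Greywater=35 → close Ashgrove (overflow 28)
  43÷2 = 21 each, +1 to first 1
Round 6: Fernhollow=55 Greywater=56 → close Fernhollow (overflow 48)
  55÷1 = 55 each, +1 to first 0

Closure order: Elkhorn, Dunmere, Ironridge, Briarlake, Ashgrove, Fernhollow
Last habitat: Greywater with 111 animals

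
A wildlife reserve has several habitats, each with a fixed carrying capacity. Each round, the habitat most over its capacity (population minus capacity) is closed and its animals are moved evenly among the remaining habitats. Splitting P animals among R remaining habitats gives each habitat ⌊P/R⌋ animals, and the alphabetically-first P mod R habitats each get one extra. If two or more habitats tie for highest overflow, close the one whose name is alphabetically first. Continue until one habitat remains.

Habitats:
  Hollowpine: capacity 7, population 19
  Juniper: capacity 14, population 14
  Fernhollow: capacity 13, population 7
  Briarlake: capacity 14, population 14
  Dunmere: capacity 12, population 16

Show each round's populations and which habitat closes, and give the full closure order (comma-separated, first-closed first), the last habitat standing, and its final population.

Round 1: Briarlake=14 Dunmere=16 Fernhollow=7 Hollowpine=19 Juniper=14 → close Hollowpine (overflow 12)
  19÷4 = 4 each, +1 to first 3
Round 2: Briarlake=19 Dunmere=21 Fernhollow=12 Juniper=18 → close Dunmere (overflow 9)
  21÷3 = 7 each, +1 to first 0
Round 3: Briarlake=26 Fernhollow=19 Juniper=25 → close Briarlake (overflow 12)
  26÷2 = 13 each, +1 to first 0
Round 4: Fernhollow=32 Juniper=38 → close Juniper (overflow 24)
  38÷1 = 38 each, +1 to first 0

Closure order: Hollowpine, Dunmere, Briarlake, Juniper
Last habitat: Fernhollow with 70 animals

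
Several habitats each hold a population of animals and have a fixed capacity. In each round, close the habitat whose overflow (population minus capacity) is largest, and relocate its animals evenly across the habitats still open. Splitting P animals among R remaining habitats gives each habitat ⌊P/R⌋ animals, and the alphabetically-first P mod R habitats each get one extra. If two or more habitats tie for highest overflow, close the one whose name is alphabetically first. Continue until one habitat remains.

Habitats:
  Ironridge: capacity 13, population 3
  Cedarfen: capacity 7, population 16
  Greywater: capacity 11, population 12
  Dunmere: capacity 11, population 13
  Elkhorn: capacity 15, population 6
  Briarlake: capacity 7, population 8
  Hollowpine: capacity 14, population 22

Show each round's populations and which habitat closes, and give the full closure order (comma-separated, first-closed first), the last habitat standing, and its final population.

Closure order: Cedarfen, Hollowpine, Dunmere, Briarlake, Greywater, Elkhorn
Last habitat: Ironridge with 80 animals

Round 1: Briarlake=8 Cedarfen=16 Dunmere=13 Elkhorn=6 Greywater=12 Hollowpine=22 Ironridge=3 → close Cedarfen (overflow 9)
  16÷6 = 2 each, +1 to first 4
Round 2: Briarlake=11 Dunmere=16 Elkhorn=9 Greywater=15 Hollowpine=24 Ironridge=5 → close Hollowpine (overflow 10)
  24÷5 = 4 each, +1 to first 4
Round 3: Briarlake=16 Dunmere=21 Elkhorn=14 Greywater=20 Ironridge=9 → close Dunmere (overflow 10)
  21÷4 = 5 each, +1 to first 1
Round 4: Briarlake=22 Elkhorn=19 Greywater=25 Ironridge=14 → close Briarlake (overflow 15)
  22÷3 = 7 each, +1 to first 1
Round 5: Elkhorn=27 Greywater=32 Ironridge=21 → close Greywater (overflow 21)
  32÷2 = 16 each, +1 to first 0
Round 6: Elkhorn=43 Ironridge=37 → close Elkhorn (overflow 28)
  43÷1 = 43 each, +1 to first 0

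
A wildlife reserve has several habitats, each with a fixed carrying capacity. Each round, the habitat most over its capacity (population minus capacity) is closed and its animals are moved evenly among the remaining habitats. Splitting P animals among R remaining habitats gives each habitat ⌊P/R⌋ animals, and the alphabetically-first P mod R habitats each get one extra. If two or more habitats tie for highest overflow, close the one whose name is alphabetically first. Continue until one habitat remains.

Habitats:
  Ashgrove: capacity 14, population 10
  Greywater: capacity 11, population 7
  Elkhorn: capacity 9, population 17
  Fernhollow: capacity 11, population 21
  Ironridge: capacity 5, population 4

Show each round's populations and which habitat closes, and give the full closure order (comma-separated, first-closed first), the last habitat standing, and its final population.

Closure order: Fernhollow, Elkhorn, Ironridge, Ashgrove
Last habitat: Greywater with 59 animals

Round 1: Ashgrove=10 Elkhorn=17 Fernhollow=21 Greywater=7 Ironridge=4 → close Fernhollow (overflow 10)
  21÷4 = 5 each, +1 to first 1
Round 2: Ashgrove=16 Elkhorn=22 Greywater=12 Ironridge=9 → close Elkhorn (overflow 13)
  22÷3 = 7 each, +1 to first 1
Round 3: Ashgrove=24 Greywater=19 Ironridge=16 → close Ironridge (overflow 11)
  16÷2 = 8 each, +1 to first 0
Round 4: Ashgrove=32 Greywater=27 → close Ashgrove (overflow 18)
  32÷1 = 32 each, +1 to first 0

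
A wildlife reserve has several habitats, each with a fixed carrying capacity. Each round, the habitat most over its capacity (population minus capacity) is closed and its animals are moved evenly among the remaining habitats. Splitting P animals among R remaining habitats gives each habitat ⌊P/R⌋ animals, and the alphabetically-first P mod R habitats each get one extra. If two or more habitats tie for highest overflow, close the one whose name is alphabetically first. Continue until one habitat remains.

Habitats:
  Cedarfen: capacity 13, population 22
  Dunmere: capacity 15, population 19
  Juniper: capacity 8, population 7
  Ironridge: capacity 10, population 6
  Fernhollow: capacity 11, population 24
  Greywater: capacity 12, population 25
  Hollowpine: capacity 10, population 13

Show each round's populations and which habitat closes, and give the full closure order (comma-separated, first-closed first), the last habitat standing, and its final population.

Closure order: Fernhollow, Greywater, Cedarfen, Dunmere, Hollowpine, Juniper
Last habitat: Ironridge with 116 animals

Round 1: Cedarfen=22 Dunmere=19 Fernhollow=24 Greywater=25 Hollowpine=13 Ironridge=6 Juniper=7 → close Fernhollow (overflow 13)
  24÷6 = 4 each, +1 to first 0
Round 2: Cedarfen=26 Dunmere=23 Greywater=29 Hollowpine=17 Ironridge=10 Juniper=11 → close Greywater (overflow 17)
  29÷5 = 5 each, +1 to first 4
Round 3: Cedarfen=32 Dunmere=29 Hollowpine=23 Ironridge=16 Juniper=16 → close Cedarfen (overflow 19)
  32÷4 = 8 each, +1 to first 0
Round 4: Dunmere=37 Hollowpine=31 Ironridge=24 Juniper=24 → close Dunmere (overflow 22)
  37÷3 = 12 each, +1 to first 1
Round 5: Hollowpine=44 Ironridge=36 Juniper=36 → close Hollowpine (overflow 34)
  44÷2 = 22 each, +1 to first 0
Round 6: Ironridge=58 Juniper=58 → close Juniper (overflow 50)
  58÷1 = 58 each, +1 to first 0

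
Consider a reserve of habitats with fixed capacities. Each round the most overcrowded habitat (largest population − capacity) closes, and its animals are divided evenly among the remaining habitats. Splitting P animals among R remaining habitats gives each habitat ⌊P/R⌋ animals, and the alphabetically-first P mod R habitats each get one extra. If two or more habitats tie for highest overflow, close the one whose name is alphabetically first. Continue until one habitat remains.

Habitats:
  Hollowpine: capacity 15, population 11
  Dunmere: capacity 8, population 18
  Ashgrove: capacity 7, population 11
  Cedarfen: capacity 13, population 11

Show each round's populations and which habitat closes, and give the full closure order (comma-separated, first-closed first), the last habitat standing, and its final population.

Closure order: Dunmere, Ashgrove, Cedarfen
Last habitat: Hollowpine with 51 animals

Round 1: Ashgrove=11 Cedarfen=11 Dunmere=18 Hollowpine=11 → close Dunmere (overflow 10)
  18÷3 = 6 each, +1 to first 0
Round 2: Ashgrove=17 Cedarfen=17 Hollowpine=17 → close Ashgrove (overflow 10)
  17÷2 = 8 each, +1 to first 1
Round 3: Cedarfen=26 Hollowpine=25 → close Cedarfen (overflow 13)
  26÷1 = 26 each, +1 to first 0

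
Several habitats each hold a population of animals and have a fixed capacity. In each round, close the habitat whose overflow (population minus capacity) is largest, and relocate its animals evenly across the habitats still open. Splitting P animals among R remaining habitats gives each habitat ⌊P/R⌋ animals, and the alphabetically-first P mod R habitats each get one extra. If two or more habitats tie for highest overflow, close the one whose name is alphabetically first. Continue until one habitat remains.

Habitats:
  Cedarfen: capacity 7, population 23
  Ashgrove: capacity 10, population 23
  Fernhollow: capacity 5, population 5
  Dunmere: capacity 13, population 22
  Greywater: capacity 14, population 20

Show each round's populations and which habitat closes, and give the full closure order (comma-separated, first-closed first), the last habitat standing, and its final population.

Round 1: Ashgrove=23 Cedarfen=23 Dunmere=22 Fernhollow=5 Greywater=20 → close Cedarfen (overflow 16)
  23÷4 = 5 each, +1 to first 3
Round 2: Ashgrove=29 Dunmere=28 Fernhollow=11 Greywater=25 → close Ashgrove (overflow 19)
  29÷3 = 9 each, +1 to first 2
Round 3: Dunmere=38 Fernhollow=21 Greywater=34 → close Dunmere (overflow 25)
  38÷2 = 19 each, +1 to first 0
Round 4: Fernhollow=40 Greywater=53 → close Greywater (overflow 39)
  53÷1 = 53 each, +1 to first 0

Closure order: Cedarfen, Ashgrove, Dunmere, Greywater
Last habitat: Fernhollow with 93 animals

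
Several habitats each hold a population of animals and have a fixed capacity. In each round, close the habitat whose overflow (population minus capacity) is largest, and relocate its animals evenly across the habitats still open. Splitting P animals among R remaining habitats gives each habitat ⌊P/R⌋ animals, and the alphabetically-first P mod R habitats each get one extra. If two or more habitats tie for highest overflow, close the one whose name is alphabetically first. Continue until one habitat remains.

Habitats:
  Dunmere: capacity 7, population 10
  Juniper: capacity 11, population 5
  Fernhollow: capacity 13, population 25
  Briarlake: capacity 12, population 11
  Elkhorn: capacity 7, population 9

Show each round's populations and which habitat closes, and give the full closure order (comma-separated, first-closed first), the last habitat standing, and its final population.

Round 1: Briarlake=11 Dunmere=10 Elkhorn=9 Fernhollow=25 Juniper=5 → close Fernhollow (overflow 12)
  25÷4 = 6 each, +1 to first 1
Round 2: Briarlake=18 Dunmere=16 Elkhorn=15 Juniper=11 → close Dunmere (overflow 9)
  16÷3 = 5 each, +1 to first 1
Round 3: Briarlake=24 Elkhorn=20 Juniper=16 → close Elkhorn (overflow 13)
  20÷2 = 10 each, +1 to first 0
Round 4: Briarlake=34 Juniper=26 → close Briarlake (overflow 22)
  34÷1 = 34 each, +1 to first 0

Closure order: Fernhollow, Dunmere, Elkhorn, Briarlake
Last habitat: Juniper with 60 animals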